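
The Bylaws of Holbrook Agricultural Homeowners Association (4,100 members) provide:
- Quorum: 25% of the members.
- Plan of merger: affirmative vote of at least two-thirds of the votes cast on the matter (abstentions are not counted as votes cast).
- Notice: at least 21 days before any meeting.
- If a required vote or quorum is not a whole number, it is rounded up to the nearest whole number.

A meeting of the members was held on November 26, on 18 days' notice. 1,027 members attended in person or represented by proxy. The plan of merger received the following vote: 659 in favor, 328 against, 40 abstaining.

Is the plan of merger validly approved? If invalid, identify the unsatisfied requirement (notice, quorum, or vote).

Notice: 18 days given; 21 required. Not satisfied.
Quorum: 25% of 4,100 = 1,025; 1,027 present. Satisfied.
Vote: requires two-thirds of the votes cast (1,027 − 40 abstaining = 987); 2/3 of 987 = 658, so 658 needed; 659 in favor. Satisfied.

Invalid — notice requirement not satisfied.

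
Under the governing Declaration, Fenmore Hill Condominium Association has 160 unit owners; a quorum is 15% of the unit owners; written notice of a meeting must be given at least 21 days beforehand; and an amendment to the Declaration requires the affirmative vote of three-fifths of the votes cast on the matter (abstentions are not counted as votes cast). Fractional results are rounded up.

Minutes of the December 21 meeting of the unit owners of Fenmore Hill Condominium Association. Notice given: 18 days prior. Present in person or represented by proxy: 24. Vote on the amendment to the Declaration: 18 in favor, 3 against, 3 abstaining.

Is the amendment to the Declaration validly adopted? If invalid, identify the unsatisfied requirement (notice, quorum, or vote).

Invalid — notice requirement not satisfied.

Notice: 18 days given; 21 required. Not satisfied.
Quorum: 15% of 160 = 24; 24 present. Satisfied.
Vote: requires three-fifths of the votes cast (24 − 3 abstaining = 21); 3/5 of 21 = 12.60, rounded up to 13, so 13 needed; 18 in favor. Satisfied.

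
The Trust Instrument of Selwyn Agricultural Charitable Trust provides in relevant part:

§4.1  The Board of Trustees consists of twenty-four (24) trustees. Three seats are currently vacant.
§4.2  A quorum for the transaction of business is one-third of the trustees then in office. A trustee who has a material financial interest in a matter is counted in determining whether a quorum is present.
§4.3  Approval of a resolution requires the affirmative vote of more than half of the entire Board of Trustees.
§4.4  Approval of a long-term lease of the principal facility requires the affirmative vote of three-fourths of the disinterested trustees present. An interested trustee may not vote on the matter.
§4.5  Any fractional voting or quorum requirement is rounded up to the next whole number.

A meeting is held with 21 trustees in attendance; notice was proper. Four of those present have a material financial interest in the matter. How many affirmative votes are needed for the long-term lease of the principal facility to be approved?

The long-term lease of the principal facility requires three-fourths of the disinterested trustees present (21 − 4 = 17).
3/4 of 17 = 12.75, rounded up to 13.

13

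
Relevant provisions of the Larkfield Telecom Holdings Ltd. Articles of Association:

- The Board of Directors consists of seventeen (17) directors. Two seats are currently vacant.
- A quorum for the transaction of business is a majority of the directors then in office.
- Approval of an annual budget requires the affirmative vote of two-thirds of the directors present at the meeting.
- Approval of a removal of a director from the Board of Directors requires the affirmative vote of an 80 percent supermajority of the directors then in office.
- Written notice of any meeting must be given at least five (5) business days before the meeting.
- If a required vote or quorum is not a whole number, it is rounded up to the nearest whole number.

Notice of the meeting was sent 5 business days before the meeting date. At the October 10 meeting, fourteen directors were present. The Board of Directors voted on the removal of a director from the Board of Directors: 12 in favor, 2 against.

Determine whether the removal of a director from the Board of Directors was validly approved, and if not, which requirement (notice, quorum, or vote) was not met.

Notice: 5 business days given; 5 required (5 ≥ 5). Satisfied.
Quorum: 14 present; quorum is 8. Satisfied.
Vote: the removal of a director from the Board of Directors requires four-fifths of the directors then in office (15). 4/5 of 15 = 12, so 12 affirmative votes are needed; 12 voted in favor. Satisfied.

Valid — all requirements satisfied.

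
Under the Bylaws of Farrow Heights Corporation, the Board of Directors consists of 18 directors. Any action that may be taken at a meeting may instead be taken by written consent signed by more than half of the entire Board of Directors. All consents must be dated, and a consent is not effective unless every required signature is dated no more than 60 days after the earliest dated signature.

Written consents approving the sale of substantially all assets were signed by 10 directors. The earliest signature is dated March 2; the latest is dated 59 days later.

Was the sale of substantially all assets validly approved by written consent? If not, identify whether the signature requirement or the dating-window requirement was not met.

Signatures required: more than half of 18 — a majority of 18 is 10, so 10 needed; 10 signed. Sufficient.
Dating window: the latest signature is 59 days after the earliest; the limit is 60 days. Within the window.

Effective — both the signature and dating-window requirements are satisfied.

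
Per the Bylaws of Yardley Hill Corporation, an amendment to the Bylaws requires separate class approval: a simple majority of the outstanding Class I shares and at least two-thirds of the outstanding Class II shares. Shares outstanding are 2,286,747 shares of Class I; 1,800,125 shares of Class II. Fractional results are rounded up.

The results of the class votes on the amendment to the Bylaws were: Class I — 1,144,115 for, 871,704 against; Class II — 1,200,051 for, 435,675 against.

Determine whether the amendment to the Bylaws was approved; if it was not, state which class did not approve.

Class I: a majority of 2286747 is 1143374; 1,143,374 required, 1,144,115 in favor — approved.
Class II: 2/3 of 1800125 = 1200083.33, rounded up to 1200084; 1,200,084 required, 1,200,051 in favor — not approved.

Not approved — the Class II shares did not give the required vote.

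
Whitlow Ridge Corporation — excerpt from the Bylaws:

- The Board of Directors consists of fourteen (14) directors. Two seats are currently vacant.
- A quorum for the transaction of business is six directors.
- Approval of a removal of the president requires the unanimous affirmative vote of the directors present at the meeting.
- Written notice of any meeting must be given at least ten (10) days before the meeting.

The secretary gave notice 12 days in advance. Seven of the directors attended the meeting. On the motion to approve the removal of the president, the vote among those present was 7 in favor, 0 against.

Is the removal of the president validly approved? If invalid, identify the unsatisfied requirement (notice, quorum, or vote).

Notice: 12 days given; 10 required (12 ≥ 10). Satisfied.
Quorum: 7 present; quorum is 6. Satisfied.
Vote: the removal of the president requires the unanimous vote of the directors present (7). Unanimous means all 7, so 7 affirmative votes are needed; 7 voted in favor. Satisfied.

Valid — all requirements satisfied.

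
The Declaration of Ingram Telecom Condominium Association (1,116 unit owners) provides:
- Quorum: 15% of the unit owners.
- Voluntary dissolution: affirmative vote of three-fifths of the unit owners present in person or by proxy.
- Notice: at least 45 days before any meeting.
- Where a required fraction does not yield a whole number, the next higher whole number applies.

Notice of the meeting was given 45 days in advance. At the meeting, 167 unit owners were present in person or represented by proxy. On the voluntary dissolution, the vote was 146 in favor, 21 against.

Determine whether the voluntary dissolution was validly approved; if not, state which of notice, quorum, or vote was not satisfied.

Notice: 45 days given; 45 required. Satisfied.
Quorum: 15% of 1,116 = 167.40, rounded up to 168; 167 present. Not satisfied.
Vote: requires three-fifths of those present (167); 3/5 of 167 = 100.20, rounded up to 101, so 101 needed; 146 in favor. Satisfied.

Invalid — quorum requirement not satisfied.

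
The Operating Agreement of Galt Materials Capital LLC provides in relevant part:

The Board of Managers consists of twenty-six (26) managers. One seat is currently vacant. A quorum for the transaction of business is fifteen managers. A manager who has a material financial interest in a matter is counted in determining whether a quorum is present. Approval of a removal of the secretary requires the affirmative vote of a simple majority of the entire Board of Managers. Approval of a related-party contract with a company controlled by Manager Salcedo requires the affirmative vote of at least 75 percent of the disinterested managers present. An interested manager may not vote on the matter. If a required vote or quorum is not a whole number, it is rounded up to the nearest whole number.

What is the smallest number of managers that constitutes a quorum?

15

The quorum is fixed at 15.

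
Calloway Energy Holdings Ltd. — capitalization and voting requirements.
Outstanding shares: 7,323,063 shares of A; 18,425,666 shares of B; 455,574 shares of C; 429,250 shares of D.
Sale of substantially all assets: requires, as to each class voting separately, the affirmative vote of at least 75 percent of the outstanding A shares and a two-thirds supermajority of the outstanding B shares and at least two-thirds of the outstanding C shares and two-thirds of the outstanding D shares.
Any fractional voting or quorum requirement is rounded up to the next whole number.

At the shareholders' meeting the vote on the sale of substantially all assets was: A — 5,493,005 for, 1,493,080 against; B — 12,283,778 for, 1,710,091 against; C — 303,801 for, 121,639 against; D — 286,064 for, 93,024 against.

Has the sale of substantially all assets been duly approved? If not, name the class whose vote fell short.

Not approved — the D shares did not give the required vote.

A: 3/4 of 7323063 = 5492297.25, rounded up to 5492298; 5,492,298 required, 5,493,005 in favor — approved.
B: 2/3 of 18425666 = 12283777.33, rounded up to 12283778; 12,283,778 required, 12,283,778 in favor — approved.
C: 2/3 of 455574 = 303716; 303,716 required, 303,801 in favor — approved.
D: 2/3 of 429250 = 286166.67, rounded up to 286167; 286,167 required, 286,064 in favor — not approved.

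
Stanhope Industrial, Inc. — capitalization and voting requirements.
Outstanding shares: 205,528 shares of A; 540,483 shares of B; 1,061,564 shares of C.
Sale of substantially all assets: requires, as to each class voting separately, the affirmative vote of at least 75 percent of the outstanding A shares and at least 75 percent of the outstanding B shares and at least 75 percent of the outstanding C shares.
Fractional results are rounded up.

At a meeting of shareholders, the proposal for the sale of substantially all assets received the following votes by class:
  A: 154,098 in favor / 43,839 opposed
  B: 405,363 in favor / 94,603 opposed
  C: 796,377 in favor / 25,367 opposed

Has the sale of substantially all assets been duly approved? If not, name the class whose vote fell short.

A: 3/4 of 205528 = 154146; 154,146 required, 154,098 in favor — not approved.
B: 3/4 of 540483 = 405362.25, rounded up to 405363; 405,363 required, 405,363 in favor — approved.
C: 3/4 of 1061564 = 796173; 796,173 required, 796,377 in favor — approved.

Not approved — the A shares did not give the required vote.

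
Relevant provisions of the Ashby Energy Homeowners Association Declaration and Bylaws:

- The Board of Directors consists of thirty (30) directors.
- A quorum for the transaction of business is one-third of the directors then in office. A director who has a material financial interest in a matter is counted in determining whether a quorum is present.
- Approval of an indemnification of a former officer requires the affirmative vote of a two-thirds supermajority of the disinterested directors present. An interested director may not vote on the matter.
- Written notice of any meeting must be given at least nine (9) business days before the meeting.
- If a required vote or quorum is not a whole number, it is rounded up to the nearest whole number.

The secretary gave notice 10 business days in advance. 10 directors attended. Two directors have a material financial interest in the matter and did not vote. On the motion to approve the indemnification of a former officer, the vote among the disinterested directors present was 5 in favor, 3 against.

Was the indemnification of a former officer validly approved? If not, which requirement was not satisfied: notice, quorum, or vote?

Notice: 10 business days given; 9 required (10 ≥ 9). Satisfied.
Quorum: 10 present (interested directors count toward quorum); quorum is 10. Satisfied.
Vote: the indemnification of a former officer requires two-thirds of the disinterested directors present (10 − 2 = 8). 2/3 of 8 = 5.33, rounded up to 6, so 6 affirmative votes are needed; 5 voted in favor. Not satisfied.

Invalid — vote requirement not satisfied.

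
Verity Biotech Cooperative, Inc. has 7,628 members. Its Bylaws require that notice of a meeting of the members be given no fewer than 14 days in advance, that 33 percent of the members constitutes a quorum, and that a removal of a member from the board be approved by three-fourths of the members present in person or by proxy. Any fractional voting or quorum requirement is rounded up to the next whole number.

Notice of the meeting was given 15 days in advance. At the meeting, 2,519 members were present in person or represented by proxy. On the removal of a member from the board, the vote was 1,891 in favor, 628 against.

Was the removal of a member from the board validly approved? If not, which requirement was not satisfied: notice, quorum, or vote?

Notice: 15 days given; 14 required. Satisfied.
Quorum: 33% of 7,628 = 2,517.24, rounded up to 2,518; 2,519 present. Satisfied.
Vote: requires three-fourths of those present (2,519); 3/4 of 2519 = 1889.25, rounded up to 1890, so 1,890 needed; 1,891 in favor. Satisfied.

Valid — all requirements satisfied.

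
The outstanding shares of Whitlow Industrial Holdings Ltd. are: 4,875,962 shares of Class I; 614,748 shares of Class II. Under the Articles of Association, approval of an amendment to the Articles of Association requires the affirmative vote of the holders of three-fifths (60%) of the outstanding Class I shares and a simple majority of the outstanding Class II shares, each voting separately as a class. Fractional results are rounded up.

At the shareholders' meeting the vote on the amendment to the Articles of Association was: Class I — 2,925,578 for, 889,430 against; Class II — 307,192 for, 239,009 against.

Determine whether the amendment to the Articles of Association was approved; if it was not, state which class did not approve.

Not approved — the Class II shares did not give the required vote.

Class I: 3/5 of 4875962 = 2925577.20, rounded up to 2925578; 2,925,578 required, 2,925,578 in favor — approved.
Class II: a majority of 614748 is 307375; 307,375 required, 307,192 in favor — not approved.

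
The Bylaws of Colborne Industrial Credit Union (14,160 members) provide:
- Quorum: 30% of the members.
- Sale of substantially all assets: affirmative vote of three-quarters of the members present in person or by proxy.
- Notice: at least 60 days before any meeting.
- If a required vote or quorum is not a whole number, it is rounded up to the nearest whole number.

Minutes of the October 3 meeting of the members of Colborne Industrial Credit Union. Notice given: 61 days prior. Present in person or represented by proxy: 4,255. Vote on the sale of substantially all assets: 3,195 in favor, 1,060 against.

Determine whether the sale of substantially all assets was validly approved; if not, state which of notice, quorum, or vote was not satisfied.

Notice: 61 days given; 60 required. Satisfied.
Quorum: 30% of 14,160 = 4,248; 4,255 present. Satisfied.
Vote: requires three-fourths of those present (4,255); 3/4 of 4255 = 3191.25, rounded up to 3192, so 3,192 needed; 3,195 in favor. Satisfied.

Valid — all requirements satisfied.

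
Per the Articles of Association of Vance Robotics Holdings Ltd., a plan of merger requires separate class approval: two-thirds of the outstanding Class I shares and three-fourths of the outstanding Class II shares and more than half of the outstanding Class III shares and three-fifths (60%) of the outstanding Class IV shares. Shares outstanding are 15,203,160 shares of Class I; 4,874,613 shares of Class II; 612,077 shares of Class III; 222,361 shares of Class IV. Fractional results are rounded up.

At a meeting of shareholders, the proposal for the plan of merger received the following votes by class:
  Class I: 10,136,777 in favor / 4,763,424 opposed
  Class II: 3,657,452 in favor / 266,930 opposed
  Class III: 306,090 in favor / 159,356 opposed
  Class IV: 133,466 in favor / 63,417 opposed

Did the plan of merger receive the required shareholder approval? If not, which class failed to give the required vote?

Approved — every class gave the required vote.

Class I: 2/3 of 15203160 = 10135440; 10,135,440 required, 10,136,777 in favor — approved.
Class II: 3/4 of 4874613 = 3655959.75, rounded up to 3655960; 3,655,960 required, 3,657,452 in favor — approved.
Class III: a majority of 612077 is 306039; 306,039 required, 306,090 in favor — approved.
Class IV: 3/5 of 222361 = 133416.60, rounded up to 133417; 133,417 required, 133,466 in favor — approved.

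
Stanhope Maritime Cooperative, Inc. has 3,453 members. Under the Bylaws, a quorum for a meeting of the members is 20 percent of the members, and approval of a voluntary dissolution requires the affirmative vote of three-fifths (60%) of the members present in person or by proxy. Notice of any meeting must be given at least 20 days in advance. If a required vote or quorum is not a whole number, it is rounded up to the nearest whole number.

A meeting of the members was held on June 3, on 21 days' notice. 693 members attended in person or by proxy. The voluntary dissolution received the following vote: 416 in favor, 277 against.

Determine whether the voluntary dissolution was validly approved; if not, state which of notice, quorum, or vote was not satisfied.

Valid — all requirements satisfied.

Notice: 21 days given; 20 required. Satisfied.
Quorum: 20% of 3,453 = 690.60, rounded up to 691; 693 present. Satisfied.
Vote: requires three-fifths of those present (693); 3/5 of 693 = 415.80, rounded up to 416, so 416 needed; 416 in favor. Satisfied.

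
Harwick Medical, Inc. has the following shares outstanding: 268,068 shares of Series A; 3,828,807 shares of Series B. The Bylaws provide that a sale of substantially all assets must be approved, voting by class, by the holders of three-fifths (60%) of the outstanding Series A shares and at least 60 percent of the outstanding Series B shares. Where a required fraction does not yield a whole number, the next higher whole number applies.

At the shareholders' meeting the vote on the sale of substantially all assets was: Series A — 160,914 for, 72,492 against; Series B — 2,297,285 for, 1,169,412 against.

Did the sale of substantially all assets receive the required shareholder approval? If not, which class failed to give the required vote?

Series A: 3/5 of 268068 = 160840.80, rounded up to 160841; 160,841 required, 160,914 in favor — approved.
Series B: 3/5 of 3828807 = 2297284.20, rounded up to 2297285; 2,297,285 required, 2,297,285 in favor — approved.

Approved — every class gave the required vote.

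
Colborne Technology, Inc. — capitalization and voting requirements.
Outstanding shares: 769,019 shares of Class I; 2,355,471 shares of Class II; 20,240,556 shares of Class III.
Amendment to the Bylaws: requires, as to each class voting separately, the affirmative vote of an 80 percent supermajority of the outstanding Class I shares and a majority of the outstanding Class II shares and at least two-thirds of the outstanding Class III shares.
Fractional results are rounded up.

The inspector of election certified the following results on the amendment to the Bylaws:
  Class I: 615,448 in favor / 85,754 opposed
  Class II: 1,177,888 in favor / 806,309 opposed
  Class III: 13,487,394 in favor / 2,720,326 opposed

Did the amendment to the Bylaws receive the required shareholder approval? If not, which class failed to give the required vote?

Not approved — the Class III shares did not give the required vote.

Class I: 4/5 of 769019 = 615215.20, rounded up to 615216; 615,216 required, 615,448 in favor — approved.
Class II: a majority of 2355471 is 1177736; 1,177,736 required, 1,177,888 in favor — approved.
Class III: 2/3 of 20240556 = 13493704; 13,493,704 required, 13,487,394 in favor — not approved.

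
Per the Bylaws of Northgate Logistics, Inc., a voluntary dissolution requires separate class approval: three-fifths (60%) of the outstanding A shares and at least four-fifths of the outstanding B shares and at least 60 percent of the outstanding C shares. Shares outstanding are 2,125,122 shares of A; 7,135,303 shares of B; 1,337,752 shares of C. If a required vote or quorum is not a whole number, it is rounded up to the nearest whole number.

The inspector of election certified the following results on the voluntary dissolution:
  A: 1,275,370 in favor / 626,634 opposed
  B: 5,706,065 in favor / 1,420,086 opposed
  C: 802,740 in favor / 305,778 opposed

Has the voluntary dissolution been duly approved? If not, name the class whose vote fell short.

Not approved — the B shares did not give the required vote.

A: 3/5 of 2125122 = 1275073.20, rounded up to 1275074; 1,275,074 required, 1,275,370 in favor — approved.
B: 4/5 of 7135303 = 5708242.40, rounded up to 5708243; 5,708,243 required, 5,706,065 in favor — not approved.
C: 3/5 of 1337752 = 802651.20, rounded up to 802652; 802,652 required, 802,740 in favor — approved.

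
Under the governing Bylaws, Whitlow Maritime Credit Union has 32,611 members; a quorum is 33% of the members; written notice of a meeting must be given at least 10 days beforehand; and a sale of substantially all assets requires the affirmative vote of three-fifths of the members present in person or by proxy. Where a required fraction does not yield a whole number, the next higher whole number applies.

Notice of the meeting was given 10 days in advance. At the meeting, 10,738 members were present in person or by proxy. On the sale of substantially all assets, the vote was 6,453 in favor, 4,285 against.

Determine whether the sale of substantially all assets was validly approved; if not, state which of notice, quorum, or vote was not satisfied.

Invalid — quorum requirement not satisfied.

Notice: 10 days given; 10 required. Satisfied.
Quorum: 33% of 32,611 = 10,761.63, rounded up to 10,762; 10,738 present. Not satisfied.
Vote: requires three-fifths of those present (10,738); 3/5 of 10738 = 6442.80, rounded up to 6443, so 6,443 needed; 6,453 in favor. Satisfied.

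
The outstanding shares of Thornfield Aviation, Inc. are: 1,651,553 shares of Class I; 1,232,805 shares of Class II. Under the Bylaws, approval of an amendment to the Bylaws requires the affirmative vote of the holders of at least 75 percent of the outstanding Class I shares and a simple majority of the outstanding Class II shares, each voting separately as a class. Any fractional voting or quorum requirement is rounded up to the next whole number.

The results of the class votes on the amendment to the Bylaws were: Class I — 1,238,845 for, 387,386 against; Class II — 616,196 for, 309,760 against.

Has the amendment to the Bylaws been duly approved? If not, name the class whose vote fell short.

Class I: 3/4 of 1651553 = 1238664.75, rounded up to 1238665; 1,238,665 required, 1,238,845 in favor — approved.
Class II: a majority of 1232805 is 616403; 616,403 required, 616,196 in favor — not approved.

Not approved — the Class II shares did not give the required vote.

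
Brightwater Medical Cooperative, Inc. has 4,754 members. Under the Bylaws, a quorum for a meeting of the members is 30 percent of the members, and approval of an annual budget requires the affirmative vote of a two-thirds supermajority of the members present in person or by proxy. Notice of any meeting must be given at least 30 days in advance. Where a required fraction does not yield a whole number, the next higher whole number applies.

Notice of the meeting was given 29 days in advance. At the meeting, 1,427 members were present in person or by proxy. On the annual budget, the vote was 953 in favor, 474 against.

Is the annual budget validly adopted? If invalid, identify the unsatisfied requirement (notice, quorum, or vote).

Invalid — notice requirement not satisfied.

Notice: 29 days given; 30 required. Not satisfied.
Quorum: 30% of 4,754 = 1,426.20, rounded up to 1,427; 1,427 present. Satisfied.
Vote: requires two-thirds of those present (1,427); 2/3 of 1427 = 951.33, rounded up to 952, so 952 needed; 953 in favor. Satisfied.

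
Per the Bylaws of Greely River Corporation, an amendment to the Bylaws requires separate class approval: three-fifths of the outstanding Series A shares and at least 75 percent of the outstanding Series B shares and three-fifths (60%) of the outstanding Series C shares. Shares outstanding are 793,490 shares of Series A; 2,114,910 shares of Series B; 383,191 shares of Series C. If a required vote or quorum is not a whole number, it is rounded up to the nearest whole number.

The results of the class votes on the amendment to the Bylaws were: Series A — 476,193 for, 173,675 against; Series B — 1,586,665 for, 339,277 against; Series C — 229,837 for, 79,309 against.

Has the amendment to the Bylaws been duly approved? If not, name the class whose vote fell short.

Series A: 3/5 of 793490 = 476094; 476,094 required, 476,193 in favor — approved.
Series B: 3/4 of 2114910 = 1586182.50, rounded up to 1586183; 1,586,183 required, 1,586,665 in favor — approved.
Series C: 3/5 of 383191 = 229914.60, rounded up to 229915; 229,915 required, 229,837 in favor — not approved.

Not approved — the Series C shares did not give the required vote.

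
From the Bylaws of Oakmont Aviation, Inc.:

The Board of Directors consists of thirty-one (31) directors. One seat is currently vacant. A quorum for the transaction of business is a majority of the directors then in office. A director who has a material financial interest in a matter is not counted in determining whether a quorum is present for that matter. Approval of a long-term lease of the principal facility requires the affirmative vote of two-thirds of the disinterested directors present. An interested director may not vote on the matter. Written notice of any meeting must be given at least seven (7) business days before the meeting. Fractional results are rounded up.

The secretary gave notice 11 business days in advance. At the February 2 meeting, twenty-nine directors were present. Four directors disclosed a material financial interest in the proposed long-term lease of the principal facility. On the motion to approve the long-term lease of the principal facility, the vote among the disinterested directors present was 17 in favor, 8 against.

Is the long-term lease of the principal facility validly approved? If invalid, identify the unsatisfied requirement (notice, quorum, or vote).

Notice: 11 business days given; 7 required (11 ≥ 7). Satisfied.
Quorum: 29 present, but the 4 interested directors do not count, leaving 25. Quorum is 16. Satisfied.
Vote: the long-term lease of the principal facility requires two-thirds of the disinterested directors present (29 − 4 = 25). 2/3 of 25 = 16.67, rounded up to 17, so 17 affirmative votes are needed; 17 voted in favor. Satisfied.

Valid — all requirements satisfied.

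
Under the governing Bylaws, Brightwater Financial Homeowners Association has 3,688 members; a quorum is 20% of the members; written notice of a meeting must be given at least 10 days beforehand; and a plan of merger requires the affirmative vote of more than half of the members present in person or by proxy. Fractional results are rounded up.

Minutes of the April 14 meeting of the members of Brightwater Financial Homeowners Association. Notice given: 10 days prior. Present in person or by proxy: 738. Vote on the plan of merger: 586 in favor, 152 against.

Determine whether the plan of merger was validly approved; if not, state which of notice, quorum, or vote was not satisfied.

Notice: 10 days given; 10 required. Satisfied.
Quorum: 20% of 3,688 = 737.60, rounded up to 738; 738 present. Satisfied.
Vote: requires a majority of those present (738); a majority of 738 is 370, so 370 needed; 586 in favor. Satisfied.

Valid — all requirements satisfied.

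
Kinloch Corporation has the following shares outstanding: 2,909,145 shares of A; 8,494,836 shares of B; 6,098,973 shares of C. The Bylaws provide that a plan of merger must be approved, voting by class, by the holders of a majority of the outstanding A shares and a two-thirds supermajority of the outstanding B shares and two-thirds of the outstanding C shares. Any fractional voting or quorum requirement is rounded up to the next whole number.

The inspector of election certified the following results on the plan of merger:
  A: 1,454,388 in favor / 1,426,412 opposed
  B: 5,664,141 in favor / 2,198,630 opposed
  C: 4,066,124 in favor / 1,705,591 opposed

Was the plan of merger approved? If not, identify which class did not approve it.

Not approved — the A shares did not give the required vote.

A: a majority of 2909145 is 1454573; 1,454,573 required, 1,454,388 in favor — not approved.
B: 2/3 of 8494836 = 5663224; 5,663,224 required, 5,664,141 in favor — approved.
C: 2/3 of 6098973 = 4065982; 4,065,982 required, 4,066,124 in favor — approved.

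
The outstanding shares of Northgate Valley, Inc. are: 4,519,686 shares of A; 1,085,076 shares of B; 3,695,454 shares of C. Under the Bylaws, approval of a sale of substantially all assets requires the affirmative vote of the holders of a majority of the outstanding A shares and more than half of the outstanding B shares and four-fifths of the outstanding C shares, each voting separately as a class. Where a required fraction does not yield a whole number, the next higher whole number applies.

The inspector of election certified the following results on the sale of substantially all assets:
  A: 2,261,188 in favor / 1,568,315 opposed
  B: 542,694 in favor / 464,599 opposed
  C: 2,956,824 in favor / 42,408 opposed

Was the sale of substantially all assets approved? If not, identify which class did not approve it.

Approved — every class gave the required vote.

A: a majority of 4519686 is 2259844; 2,259,844 required, 2,261,188 in favor — approved.
B: a majority of 1085076 is 542539; 542,539 required, 542,694 in favor — approved.
C: 4/5 of 3695454 = 2956363.20, rounded up to 2956364; 2,956,364 required, 2,956,824 in favor — approved.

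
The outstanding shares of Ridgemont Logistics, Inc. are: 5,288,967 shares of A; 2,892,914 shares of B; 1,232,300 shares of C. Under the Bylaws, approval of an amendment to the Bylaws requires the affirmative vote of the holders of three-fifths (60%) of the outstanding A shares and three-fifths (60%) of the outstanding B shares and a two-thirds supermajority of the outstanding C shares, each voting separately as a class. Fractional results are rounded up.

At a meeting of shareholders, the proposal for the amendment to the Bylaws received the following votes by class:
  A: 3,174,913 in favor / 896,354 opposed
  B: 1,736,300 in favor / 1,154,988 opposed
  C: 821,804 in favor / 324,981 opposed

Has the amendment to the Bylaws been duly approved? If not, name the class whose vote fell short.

Approved — every class gave the required vote.

A: 3/5 of 5288967 = 3173380.20, rounded up to 3173381; 3,173,381 required, 3,174,913 in favor — approved.
B: 3/5 of 2892914 = 1735748.40, rounded up to 1735749; 1,735,749 required, 1,736,300 in favor — approved.
C: 2/3 of 1232300 = 821533.33, rounded up to 821534; 821,534 required, 821,804 in favor — approved.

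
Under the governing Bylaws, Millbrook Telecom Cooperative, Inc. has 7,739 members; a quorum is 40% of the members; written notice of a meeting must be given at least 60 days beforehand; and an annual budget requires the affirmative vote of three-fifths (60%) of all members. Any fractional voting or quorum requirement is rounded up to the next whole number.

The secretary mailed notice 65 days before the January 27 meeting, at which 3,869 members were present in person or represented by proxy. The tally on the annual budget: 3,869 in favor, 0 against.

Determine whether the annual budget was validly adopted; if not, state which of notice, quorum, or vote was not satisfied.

Invalid — vote requirement not satisfied.

Notice: 65 days given; 60 required. Satisfied.
Quorum: 40% of 7,739 = 3,095.60, rounded up to 3,096; 3,869 present. Satisfied.
Vote: requires three-fifths of all members (7,739); 3/5 of 7739 = 4643.40, rounded up to 4644, so 4,644 needed; 3,869 in favor. Not satisfied.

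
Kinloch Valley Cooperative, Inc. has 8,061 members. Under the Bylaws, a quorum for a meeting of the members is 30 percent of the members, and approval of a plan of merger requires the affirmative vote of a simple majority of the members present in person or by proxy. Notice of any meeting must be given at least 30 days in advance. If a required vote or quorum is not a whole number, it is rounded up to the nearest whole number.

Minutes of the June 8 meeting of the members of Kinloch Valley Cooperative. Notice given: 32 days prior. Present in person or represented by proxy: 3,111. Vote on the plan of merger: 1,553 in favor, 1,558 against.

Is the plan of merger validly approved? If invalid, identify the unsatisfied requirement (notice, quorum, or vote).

Notice: 32 days given; 30 required. Satisfied.
Quorum: 30% of 8,061 = 2,418.30, rounded up to 2,419; 3,111 present. Satisfied.
Vote: requires a majority of those present (3,111); a majority of 3111 is 1556, so 1,556 needed; 1,553 in favor. Not satisfied.

Invalid — vote requirement not satisfied.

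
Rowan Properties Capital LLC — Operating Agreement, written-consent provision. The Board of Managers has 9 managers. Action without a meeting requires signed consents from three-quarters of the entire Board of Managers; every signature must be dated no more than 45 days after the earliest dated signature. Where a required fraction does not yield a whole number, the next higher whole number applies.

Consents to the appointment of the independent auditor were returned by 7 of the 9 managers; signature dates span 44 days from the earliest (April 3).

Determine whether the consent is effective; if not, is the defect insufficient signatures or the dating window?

Signatures required: three-quarters of 9 — 3/4 of 9 = 6.75, rounded up to 7, so 7 needed; 7 signed. Sufficient.
Dating window: the latest signature is 44 days after the earliest; the limit is 45 days. Within the window.

Effective — both the signature and dating-window requirements are satisfied.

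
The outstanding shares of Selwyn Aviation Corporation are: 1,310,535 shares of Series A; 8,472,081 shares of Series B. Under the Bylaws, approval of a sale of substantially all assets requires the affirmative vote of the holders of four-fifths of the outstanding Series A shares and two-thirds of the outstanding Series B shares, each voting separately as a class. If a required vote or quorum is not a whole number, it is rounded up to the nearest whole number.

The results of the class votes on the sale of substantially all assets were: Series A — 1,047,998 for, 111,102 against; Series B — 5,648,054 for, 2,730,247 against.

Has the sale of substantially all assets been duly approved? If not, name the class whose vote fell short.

Not approved — the Series A shares did not give the required vote.

Series A: 4/5 of 1310535 = 1048428; 1,048,428 required, 1,047,998 in favor — not approved.
Series B: 2/3 of 8472081 = 5648054; 5,648,054 required, 5,648,054 in favor — approved.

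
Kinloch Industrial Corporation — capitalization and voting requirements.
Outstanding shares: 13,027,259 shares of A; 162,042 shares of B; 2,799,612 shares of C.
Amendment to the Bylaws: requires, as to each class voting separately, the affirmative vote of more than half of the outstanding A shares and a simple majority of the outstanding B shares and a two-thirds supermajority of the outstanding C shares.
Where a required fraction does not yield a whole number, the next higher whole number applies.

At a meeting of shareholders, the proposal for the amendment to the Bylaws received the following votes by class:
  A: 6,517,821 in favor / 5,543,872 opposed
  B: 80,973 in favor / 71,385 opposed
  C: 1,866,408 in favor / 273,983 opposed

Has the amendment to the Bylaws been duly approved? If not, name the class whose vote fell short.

A: a majority of 13027259 is 6513630; 6,513,630 required, 6,517,821 in favor — approved.
B: a majority of 162042 is 81022; 81,022 required, 80,973 in favor — not approved.
C: 2/3 of 2799612 = 1866408; 1,866,408 required, 1,866,408 in favor — approved.

Not approved — the B shares did not give the required vote.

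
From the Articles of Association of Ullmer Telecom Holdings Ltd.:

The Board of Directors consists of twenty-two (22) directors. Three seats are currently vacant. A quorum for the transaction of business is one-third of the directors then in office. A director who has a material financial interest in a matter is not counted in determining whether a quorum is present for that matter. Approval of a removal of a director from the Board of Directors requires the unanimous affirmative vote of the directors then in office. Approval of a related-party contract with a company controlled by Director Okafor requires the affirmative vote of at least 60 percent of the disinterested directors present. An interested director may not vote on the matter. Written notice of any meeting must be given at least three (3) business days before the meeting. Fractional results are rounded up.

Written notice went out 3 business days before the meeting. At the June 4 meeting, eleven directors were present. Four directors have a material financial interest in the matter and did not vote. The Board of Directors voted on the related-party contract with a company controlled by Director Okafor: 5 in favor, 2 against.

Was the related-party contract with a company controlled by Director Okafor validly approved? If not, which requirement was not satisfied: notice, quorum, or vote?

Notice: 3 business days given; 3 required (3 ≥ 3). Satisfied.
Quorum: 11 present, but the 4 interested directors do not count, leaving 7. Quorum is 7. Satisfied.
Vote: the related-party contract with a company controlled by Director Okafor requires three-fifths of the disinterested directors present (11 − 4 = 7). 3/5 of 7 = 4.20, rounded up to 5, so 5 affirmative votes are needed; 5 voted in favor. Satisfied.

Valid — all requirements satisfied.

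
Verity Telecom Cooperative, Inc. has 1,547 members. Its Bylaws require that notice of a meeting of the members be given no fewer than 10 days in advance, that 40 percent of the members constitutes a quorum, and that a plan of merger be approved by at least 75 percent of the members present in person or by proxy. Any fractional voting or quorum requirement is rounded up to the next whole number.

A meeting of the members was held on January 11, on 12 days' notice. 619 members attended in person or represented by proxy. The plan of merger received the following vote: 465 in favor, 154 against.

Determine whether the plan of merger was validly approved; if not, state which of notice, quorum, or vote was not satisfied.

Valid — all requirements satisfied.

Notice: 12 days given; 10 required. Satisfied.
Quorum: 40% of 1,547 = 618.80, rounded up to 619; 619 present. Satisfied.
Vote: requires three-fourths of those present (619); 3/4 of 619 = 464.25, rounded up to 465, so 465 needed; 465 in favor. Satisfied.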